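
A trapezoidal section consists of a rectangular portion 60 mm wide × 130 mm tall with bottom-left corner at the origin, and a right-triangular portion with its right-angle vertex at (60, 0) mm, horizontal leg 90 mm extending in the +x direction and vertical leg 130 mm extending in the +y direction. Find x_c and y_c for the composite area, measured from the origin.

x_c = 55.71 mm, y_c = 55.71 mm

rectangular portion: A = 60 × 130 = 7800.00, centroid at (30.00, 65.00).
triangular portion: A = ½·90·130 = 5850.00, centroid at (90.00, 43.33).
ΣA = 13650.00 mm²
ΣAx_c = (7800.00)(30.00) + (5850.00)(90.00) = 760500.00 mm³
ΣAy_c = (7800.00)(65.00) + (5850.00)(43.33) = 760500.00 mm³
x_c = 760500.00 / 13650.00 = 55.71 mm
y_c = 760500.00 / 13650.00 = 55.71 mm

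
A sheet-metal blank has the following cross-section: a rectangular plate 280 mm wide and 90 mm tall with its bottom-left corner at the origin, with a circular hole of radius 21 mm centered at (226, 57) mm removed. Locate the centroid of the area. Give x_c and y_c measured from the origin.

x_c = 135.00 mm, y_c = 44.30 mm

plate: A = 280 × 90 = 25200.00, centroid at (140.00, 45.00).
hole: A = −π·21² = -1385.44, centroid at (226.00, 57.00).
ΣA = 23814.56 mm², ΣAx_c = 3214890.03 mm³, ΣAy_c = 1055029.79 mm³.
x_c = 3214890.03/23814.56 = 135.00 mm; y_c = 1055029.79/23814.56 = 44.30 mm.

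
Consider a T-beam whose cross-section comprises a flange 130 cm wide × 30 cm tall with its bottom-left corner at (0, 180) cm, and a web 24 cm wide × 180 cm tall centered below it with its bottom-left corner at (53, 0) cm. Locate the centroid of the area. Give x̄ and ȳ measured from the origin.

x̄ = 65.00 cm, ȳ = 139.82 cm

Part | A | x̄ᵢ | ȳᵢ | A·x̄ᵢ | A·ȳᵢ
web | 4320.00 | 65.00 | 90.00 | 280800.00 | 388800.00
flange | 3900.00 | 65.00 | 195.00 | 253500.00 | 760500.00
Σ | 8220.00 |  |  | 534300.00 | 1149300.00
x̄ = 534300.00 / 8220.00 = 65.00 cm
ȳ = 1149300.00 / 8220.00 = 139.82 cm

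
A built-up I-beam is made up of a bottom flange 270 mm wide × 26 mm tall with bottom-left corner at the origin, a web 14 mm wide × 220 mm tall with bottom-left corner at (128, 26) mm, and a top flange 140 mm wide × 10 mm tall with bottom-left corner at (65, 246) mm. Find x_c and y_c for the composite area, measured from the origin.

bottom flange: A = 270 × 26 = 7020.00, centroid at (135.00, 13.00).
web: A = 14 × 220 = 3080.00, centroid at (135.00, 136.00).
top flange: A = 140 × 10 = 1400.00, centroid at (135.00, 251.00).
ΣA = 11500.00 mm²
ΣAx_c = (7020.00)(135.00) + (3080.00)(135.00) + (1400.00)(135.00) = 1552500.00 mm³
ΣAy_c = (7020.00)(13.00) + (3080.00)(136.00) + (1400.00)(251.00) = 861540.00 mm³
x_c = 1552500.00 / 11500.00 = 135.00 mm
y_c = 861540.00 / 11500.00 = 74.92 mm

x_c = 135.00 mm, y_c = 74.92 mm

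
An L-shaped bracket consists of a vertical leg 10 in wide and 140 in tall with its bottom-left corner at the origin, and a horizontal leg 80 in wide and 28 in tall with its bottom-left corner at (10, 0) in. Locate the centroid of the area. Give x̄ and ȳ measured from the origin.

vertical leg: A = 10 × 140 = 1400.00, centroid at (5.00, 70.00).
horizontal leg: A = 80 × 28 = 2240.00, centroid at (50.00, 14.00).
ΣA = 3640.00 in², ΣAx̄ = 119000.00 in³, ΣAȳ = 129360.00 in³.
x̄ = 119000.00/3640.00 = 32.69 in; ȳ = 129360.00/3640.00 = 35.54 in.

x̄ = 32.69 in, ȳ = 35.54 in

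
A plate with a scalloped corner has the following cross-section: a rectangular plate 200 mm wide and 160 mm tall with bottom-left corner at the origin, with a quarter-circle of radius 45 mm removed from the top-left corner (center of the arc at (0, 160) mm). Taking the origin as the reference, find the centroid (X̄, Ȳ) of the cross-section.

plate: A = 200 × 160 = 32000.00, centroid at (100.00, 80.00).
removed quarter-circle: A = −¼π·45² = -1590.43, centroid at (19.10, 140.90).
ΣA = 30409.57 mm², ΣAX̄ = 3169625.00 mm³, ΣAȲ = 2335906.00 mm³.
X̄ = 3169625.00/30409.57 = 104.23 mm; Ȳ = 2335906.00/30409.57 = 76.81 mm.

X̄ = 104.23 mm, Ȳ = 76.81 mm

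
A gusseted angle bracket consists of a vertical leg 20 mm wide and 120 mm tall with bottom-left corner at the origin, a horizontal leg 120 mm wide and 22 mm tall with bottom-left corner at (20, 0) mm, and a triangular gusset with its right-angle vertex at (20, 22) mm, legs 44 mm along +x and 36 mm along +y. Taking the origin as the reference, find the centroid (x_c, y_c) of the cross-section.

x_c = 45.04 mm, y_c = 34.29 mm

vertical leg: A = 20 × 120 = 2400.00, centroid at (10.00, 60.00).
horizontal leg: A = 120 × 22 = 2640.00, centroid at (80.00, 11.00).
gusset: A = ½·44·36 = 792.00, centroid at (34.67, 34.00).
ΣA = 5832.00 mm²
ΣAx_c = (2400.00)(10.00) + (2640.00)(80.00) + (792.00)(34.67) = 262656.00 mm³
ΣAy_c = (2400.00)(60.00) + (2640.00)(11.00) + (792.00)(34.00) = 199968.00 mm³
x_c = 262656.00 / 5832.00 = 45.04 mm
y_c = 199968.00 / 5832.00 = 34.29 mm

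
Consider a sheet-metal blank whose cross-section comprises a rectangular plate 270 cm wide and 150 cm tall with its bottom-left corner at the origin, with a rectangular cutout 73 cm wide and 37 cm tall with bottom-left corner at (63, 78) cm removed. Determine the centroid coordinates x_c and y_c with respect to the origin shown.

plate: A = 270 × 150 = 40500.00, centroid at (135.00, 75.00).
hole: A = −(73 × 37) = -2701.00, centroid at (99.50, 96.50).
ΣA = 37799.00 cm², ΣAx_c = 5198750.50 cm³, ΣAy_c = 2776853.50 cm³.
x_c = 5198750.50/37799.00 = 137.54 cm; y_c = 2776853.50/37799.00 = 73.46 cm.

x_c = 137.54 cm, y_c = 73.46 cm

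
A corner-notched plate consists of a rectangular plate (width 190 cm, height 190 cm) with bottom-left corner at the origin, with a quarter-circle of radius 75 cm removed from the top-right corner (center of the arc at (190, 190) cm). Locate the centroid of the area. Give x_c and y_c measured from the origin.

x_c = 86.19 cm, y_c = 86.19 cm

plate: A = 190 × 190 = 36100.00, centroid at (95.00, 95.00).
removed quarter-circle: A = −¼π·75² = -4417.86, centroid at (158.17, 158.17).
ΣA = 31682.14 cm²
ΣAx_c = (36100.00)(95.00) + (-4417.86)(158.17) = 2730730.71 cm³
ΣAy_c = (36100.00)(95.00) + (-4417.86)(158.17) = 2730730.71 cm³
x_c = 2730730.71 / 31682.14 = 86.19 cm
y_c = 2730730.71 / 31682.14 = 86.19 cm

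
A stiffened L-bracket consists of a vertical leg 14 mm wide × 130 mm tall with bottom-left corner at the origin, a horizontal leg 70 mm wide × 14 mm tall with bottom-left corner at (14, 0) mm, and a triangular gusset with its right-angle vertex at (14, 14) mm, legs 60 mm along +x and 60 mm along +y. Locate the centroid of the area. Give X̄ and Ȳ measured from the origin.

X̄ = 26.51 mm, Ȳ = 40.51 mm

vertical leg: A = 14 × 130 = 1820.00, centroid at (7.00, 65.00).
horizontal leg: A = 70 × 14 = 980.00, centroid at (49.00, 7.00).
gusset: A = ½·60·60 = 1800.00, centroid at (34.00, 34.00).
ΣA = 4600.00 mm², ΣAX̄ = 121960.00 mm³, ΣAȲ = 186360.00 mm³.
X̄ = 121960.00/4600.00 = 26.51 mm; Ȳ = 186360.00/4600.00 = 40.51 mm.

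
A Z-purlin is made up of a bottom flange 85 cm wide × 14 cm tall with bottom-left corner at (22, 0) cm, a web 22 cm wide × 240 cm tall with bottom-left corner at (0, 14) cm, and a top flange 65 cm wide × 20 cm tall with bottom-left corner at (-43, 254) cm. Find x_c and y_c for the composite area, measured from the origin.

bottom flange: A = 85 × 14 = 1190.00, centroid at (64.50, 7.00).
web: A = 22 × 240 = 5280.00, centroid at (11.00, 134.00).
top flange: A = 65 × 20 = 1300.00, centroid at (-10.50, 264.00).
ΣA = 7770.00 cm²
ΣAx_c = (1190.00)(64.50) + (5280.00)(11.00) + (1300.00)(-10.50) = 121185.00 cm³
ΣAy_c = (1190.00)(7.00) + (5280.00)(134.00) + (1300.00)(264.00) = 1059050.00 cm³
x_c = 121185.00 / 7770.00 = 15.60 cm
y_c = 1059050.00 / 7770.00 = 136.30 cm

x_c = 15.60 cm, y_c = 136.30 cm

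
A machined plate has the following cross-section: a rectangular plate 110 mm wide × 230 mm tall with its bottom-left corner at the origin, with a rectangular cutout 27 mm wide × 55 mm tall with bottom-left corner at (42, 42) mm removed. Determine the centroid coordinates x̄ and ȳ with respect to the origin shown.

x̄ = 54.97 mm, ȳ = 117.84 mm

Part | A | x̄ᵢ | ȳᵢ | A·x̄ᵢ | A·ȳᵢ
plate | 25300.00 | 55.00 | 115.00 | 1391500.00 | 2909500.00
hole | -1485.00 | 55.50 | 69.50 | -82417.50 | -103207.50
Σ | 23815.00 |  |  | 1309082.50 | 2806292.50
x̄ = 1309082.50 / 23815.00 = 54.97 mm
ȳ = 2806292.50 / 23815.00 = 117.84 mm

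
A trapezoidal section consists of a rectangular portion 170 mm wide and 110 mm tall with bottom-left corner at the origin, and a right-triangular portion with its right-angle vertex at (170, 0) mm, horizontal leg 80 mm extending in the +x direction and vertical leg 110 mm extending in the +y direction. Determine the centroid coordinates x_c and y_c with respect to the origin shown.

x_c = 106.27 mm, y_c = 51.51 mm

Part | A | x̄ᵢ | ȳᵢ | A·x̄ᵢ | A·ȳᵢ
rectangular portion | 18700.00 | 85.00 | 55.00 | 1589500.00 | 1028500.00
triangular portion | 4400.00 | 196.67 | 36.67 | 865333.33 | 161333.33
Σ | 23100.00 |  |  | 2454833.33 | 1189833.33
x_c = 2454833.33 / 23100.00 = 106.27 mm
y_c = 1189833.33 / 23100.00 = 51.51 mm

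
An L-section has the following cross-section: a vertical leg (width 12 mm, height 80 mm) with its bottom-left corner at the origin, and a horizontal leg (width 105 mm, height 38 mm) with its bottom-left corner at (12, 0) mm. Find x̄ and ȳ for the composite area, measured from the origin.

x̄ = 53.15 mm, ȳ = 23.07 mm

Part | A | x̄ᵢ | ȳᵢ | A·x̄ᵢ | A·ȳᵢ
vertical leg | 960.00 | 6.00 | 40.00 | 5760.00 | 38400.00
horizontal leg | 3990.00 | 64.50 | 19.00 | 257355.00 | 75810.00
Σ | 4950.00 |  |  | 263115.00 | 114210.00
x̄ = 263115.00 / 4950.00 = 53.15 mm
ȳ = 114210.00 / 4950.00 = 23.07 mm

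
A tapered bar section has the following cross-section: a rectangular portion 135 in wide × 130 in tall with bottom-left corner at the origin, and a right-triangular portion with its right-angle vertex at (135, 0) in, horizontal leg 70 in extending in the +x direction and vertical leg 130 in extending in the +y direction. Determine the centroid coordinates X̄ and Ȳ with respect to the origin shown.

rectangular portion: A = 135 × 130 = 17550.00, centroid at (67.50, 65.00).
triangular portion: A = ½·70·130 = 4550.00, centroid at (158.33, 43.33).
ΣA = 22100.00 in²
ΣAX̄ = (17550.00)(67.50) + (4550.00)(158.33) = 1905041.67 in³
ΣAȲ = (17550.00)(65.00) + (4550.00)(43.33) = 1337916.67 in³
X̄ = 1905041.67 / 22100.00 = 86.20 in
Ȳ = 1337916.67 / 22100.00 = 60.54 in

X̄ = 86.20 in, Ȳ = 60.54 in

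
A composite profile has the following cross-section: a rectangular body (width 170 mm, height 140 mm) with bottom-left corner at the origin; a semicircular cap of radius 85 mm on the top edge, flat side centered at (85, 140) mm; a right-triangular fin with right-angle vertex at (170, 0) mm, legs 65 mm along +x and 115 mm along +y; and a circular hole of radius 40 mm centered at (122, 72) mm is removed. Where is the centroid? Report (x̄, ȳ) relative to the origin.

x̄ = 91.28 mm, ȳ = 101.76 mm

rectangular body: A = 170 × 140 = 23800.00, centroid at (85.00, 70.00).
semicircular top: A = ½π·85² = 11349.00, centroid at (85.00, 176.08).
triangular fin: A = ½·65·115 = 3737.50, centroid at (191.67, 38.33).
hole: A = −π·40² = -5026.55, centroid at (122.00, 72.00).
ΣA = 33859.96 mm²
ΣAx̄ = (23800.00)(85.00) + (11349.00)(85.00) + (3737.50)(191.67) + (-5026.55)(122.00) = 3090780.57 mm³
ΣAȳ = (23800.00)(70.00) + (11349.00)(176.08) + (3737.50)(38.33) + (-5026.55)(72.00) = 3445636.51 mm³
x̄ = 3090780.57 / 33859.96 = 91.28 mm
ȳ = 3445636.51 / 33859.96 = 101.76 mm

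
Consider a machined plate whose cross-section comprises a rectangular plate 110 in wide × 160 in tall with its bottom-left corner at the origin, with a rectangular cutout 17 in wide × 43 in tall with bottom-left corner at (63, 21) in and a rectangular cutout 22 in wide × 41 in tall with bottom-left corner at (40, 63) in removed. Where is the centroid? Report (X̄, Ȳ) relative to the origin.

X̄ = 54.47 in, Ȳ = 81.52 in

plate: A = 110 × 160 = 17600.00, centroid at (55.00, 80.00).
hole 1: A = −(17 × 43) = -731.00, centroid at (71.50, 42.50).
hole 2: A = −(22 × 41) = -902.00, centroid at (51.00, 83.50).
ΣA = 15967.00 in², ΣAX̄ = 869731.50 in³, ΣAȲ = 1301615.50 in³.
X̄ = 869731.50/15967.00 = 54.47 in; Ȳ = 1301615.50/15967.00 = 81.52 in.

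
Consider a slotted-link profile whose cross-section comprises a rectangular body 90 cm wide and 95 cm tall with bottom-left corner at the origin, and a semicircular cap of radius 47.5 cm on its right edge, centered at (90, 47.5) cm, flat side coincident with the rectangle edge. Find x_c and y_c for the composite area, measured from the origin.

x_c = 64.09 cm, y_c = 47.50 cm

Part | A | x̄ᵢ | ȳᵢ | A·x̄ᵢ | A·ȳᵢ
rectangular body | 8550.00 | 45.00 | 47.50 | 384750.00 | 406125.00
semicircular end | 3544.11 | 110.16 | 47.50 | 390417.75 | 168345.19
Σ | 12094.11 |  |  | 775167.75 | 574470.19
x_c = 775167.75 / 12094.11 = 64.09 cm
y_c = 574470.19 / 12094.11 = 47.50 cm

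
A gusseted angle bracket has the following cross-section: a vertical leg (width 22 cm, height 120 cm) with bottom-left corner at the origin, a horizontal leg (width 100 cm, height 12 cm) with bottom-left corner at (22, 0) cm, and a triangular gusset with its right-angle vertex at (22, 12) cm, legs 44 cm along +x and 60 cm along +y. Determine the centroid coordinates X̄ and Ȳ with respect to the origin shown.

vertical leg: A = 22 × 120 = 2640.00, centroid at (11.00, 60.00).
horizontal leg: A = 100 × 12 = 1200.00, centroid at (72.00, 6.00).
gusset: A = ½·44·60 = 1320.00, centroid at (36.67, 32.00).
ΣA = 5160.00 cm²
ΣAX̄ = (2640.00)(11.00) + (1200.00)(72.00) + (1320.00)(36.67) = 163840.00 cm³
ΣAȲ = (2640.00)(60.00) + (1200.00)(6.00) + (1320.00)(32.00) = 207840.00 cm³
X̄ = 163840.00 / 5160.00 = 31.75 cm
Ȳ = 207840.00 / 5160.00 = 40.28 cm

X̄ = 31.75 cm, Ȳ = 40.28 cm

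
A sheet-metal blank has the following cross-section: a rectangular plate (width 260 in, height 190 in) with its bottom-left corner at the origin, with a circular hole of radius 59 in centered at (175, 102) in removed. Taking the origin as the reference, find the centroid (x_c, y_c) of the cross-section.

plate: A = 260 × 190 = 49400.00, centroid at (130.00, 95.00).
hole: A = −π·59² = -10935.88, centroid at (175.00, 102.00).
ΣA = 38464.12 in², ΣAx_c = 4508220.30 in³, ΣAy_c = 3577539.83 in³.
x_c = 4508220.30/38464.12 = 117.21 in; y_c = 3577539.83/38464.12 = 93.01 in.

x_c = 117.21 in, y_c = 93.01 in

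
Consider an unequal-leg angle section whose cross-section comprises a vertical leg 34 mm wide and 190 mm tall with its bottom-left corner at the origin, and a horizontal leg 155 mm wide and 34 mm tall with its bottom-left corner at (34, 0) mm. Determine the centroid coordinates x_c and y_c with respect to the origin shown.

x_c = 59.46 mm, y_c = 59.96 mm

vertical leg: A = 34 × 190 = 6460.00, centroid at (17.00, 95.00).
horizontal leg: A = 155 × 34 = 5270.00, centroid at (111.50, 17.00).
ΣA = 11730.00 mm², ΣAx_c = 697425.00 mm³, ΣAy_c = 703290.00 mm³.
x_c = 697425.00/11730.00 = 59.46 mm; y_c = 703290.00/11730.00 = 59.96 mm.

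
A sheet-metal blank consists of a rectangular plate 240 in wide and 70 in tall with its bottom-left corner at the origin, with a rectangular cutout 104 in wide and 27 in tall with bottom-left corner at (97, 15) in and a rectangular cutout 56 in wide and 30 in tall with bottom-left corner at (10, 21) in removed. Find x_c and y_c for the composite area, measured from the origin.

x_c = 124.58 in, y_c = 36.35 in

Part | A | x̄ᵢ | ȳᵢ | A·x̄ᵢ | A·ȳᵢ
plate | 16800.00 | 120.00 | 35.00 | 2016000.00 | 588000.00
hole 1 | -2808.00 | 149.00 | 28.50 | -418392.00 | -80028.00
hole 2 | -1680.00 | 38.00 | 36.00 | -63840.00 | -60480.00
Σ | 12312.00 |  |  | 1533768.00 | 447492.00
x_c = 1533768.00 / 12312.00 = 124.58 in
y_c = 447492.00 / 12312.00 = 36.35 in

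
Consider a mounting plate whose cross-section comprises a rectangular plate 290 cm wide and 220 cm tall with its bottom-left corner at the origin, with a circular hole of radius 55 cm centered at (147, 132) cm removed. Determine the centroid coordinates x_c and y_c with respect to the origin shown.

Part | A | x̄ᵢ | ȳᵢ | A·x̄ᵢ | A·ȳᵢ
plate | 63800.00 | 145.00 | 110.00 | 9251000.00 | 7018000.00
hole | -9503.32 | 147.00 | 132.00 | -1396987.71 | -1254437.95
Σ | 54296.68 |  |  | 7854012.29 | 5763562.05
x_c = 7854012.29 / 54296.68 = 144.65 cm
y_c = 5763562.05 / 54296.68 = 106.15 cm

x_c = 144.65 cm, y_c = 106.15 cm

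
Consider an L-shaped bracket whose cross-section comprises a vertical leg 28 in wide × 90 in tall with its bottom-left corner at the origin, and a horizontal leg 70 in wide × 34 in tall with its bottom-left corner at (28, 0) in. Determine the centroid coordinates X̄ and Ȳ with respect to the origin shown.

X̄ = 37.80 in, Ȳ = 31.40 in

vertical leg: A = 28 × 90 = 2520.00, centroid at (14.00, 45.00).
horizontal leg: A = 70 × 34 = 2380.00, centroid at (63.00, 17.00).
ΣA = 4900.00 in²
ΣAX̄ = (2520.00)(14.00) + (2380.00)(63.00) = 185220.00 in³
ΣAȲ = (2520.00)(45.00) + (2380.00)(17.00) = 153860.00 in³
X̄ = 185220.00 / 4900.00 = 37.80 in
Ȳ = 153860.00 / 4900.00 = 31.40 in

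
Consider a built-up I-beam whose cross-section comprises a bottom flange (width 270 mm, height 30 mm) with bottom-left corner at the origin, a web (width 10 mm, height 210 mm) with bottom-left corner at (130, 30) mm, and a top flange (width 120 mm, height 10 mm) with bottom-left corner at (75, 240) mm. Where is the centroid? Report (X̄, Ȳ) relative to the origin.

bottom flange: A = 270 × 30 = 8100.00, centroid at (135.00, 15.00).
web: A = 10 × 210 = 2100.00, centroid at (135.00, 135.00).
top flange: A = 120 × 10 = 1200.00, centroid at (135.00, 245.00).
ΣA = 11400.00 mm², ΣAX̄ = 1539000.00 mm³, ΣAȲ = 699000.00 mm³.
X̄ = 1539000.00/11400.00 = 135.00 mm; Ȳ = 699000.00/11400.00 = 61.32 mm.

X̄ = 135.00 mm, Ȳ = 61.32 mm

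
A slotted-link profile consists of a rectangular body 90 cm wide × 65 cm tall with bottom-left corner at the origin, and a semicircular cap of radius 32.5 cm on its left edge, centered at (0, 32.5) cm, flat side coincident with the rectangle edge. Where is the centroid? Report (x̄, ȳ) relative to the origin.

x̄ = 32.01 cm, ȳ = 32.50 cm

rectangular body: A = 90 × 65 = 5850.00, centroid at (45.00, 32.50).
semicircular end: A = ½π·32.5² = 1659.15, centroid at (-13.79, 32.50).
ΣA = 7509.15 cm²
ΣAx̄ = (5850.00)(45.00) + (1659.15)(-13.79) = 240364.58 cm³
ΣAȳ = (5850.00)(32.50) + (1659.15)(32.50) = 244047.49 cm³
x̄ = 240364.58 / 7509.15 = 32.01 cm
ȳ = 244047.49 / 7509.15 = 32.50 cm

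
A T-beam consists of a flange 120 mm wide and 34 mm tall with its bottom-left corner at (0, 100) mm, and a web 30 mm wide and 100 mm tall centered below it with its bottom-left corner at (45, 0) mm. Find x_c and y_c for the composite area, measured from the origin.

x_c = 60.00 mm, y_c = 88.61 mm

web: A = 30 × 100 = 3000.00, centroid at (60.00, 50.00).
flange: A = 120 × 34 = 4080.00, centroid at (60.00, 117.00).
ΣA = 7080.00 mm²
ΣAx_c = (3000.00)(60.00) + (4080.00)(60.00) = 424800.00 mm³
ΣAy_c = (3000.00)(50.00) + (4080.00)(117.00) = 627360.00 mm³
x_c = 424800.00 / 7080.00 = 60.00 mm
y_c = 627360.00 / 7080.00 = 88.61 mm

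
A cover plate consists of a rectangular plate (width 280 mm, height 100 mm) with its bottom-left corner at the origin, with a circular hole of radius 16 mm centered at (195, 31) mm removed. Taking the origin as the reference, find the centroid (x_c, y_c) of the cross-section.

x_c = 138.37 mm, y_c = 50.56 mm

plate: A = 280 × 100 = 28000.00, centroid at (140.00, 50.00).
hole: A = −π·16² = -804.25, centroid at (195.00, 31.00).
ΣA = 27195.75 mm²
ΣAx_c = (28000.00)(140.00) + (-804.25)(195.00) = 3763171.69 mm³
ΣAy_c = (28000.00)(50.00) + (-804.25)(31.00) = 1375068.32 mm³
x_c = 3763171.69 / 27195.75 = 138.37 mm
y_c = 1375068.32 / 27195.75 = 50.56 mm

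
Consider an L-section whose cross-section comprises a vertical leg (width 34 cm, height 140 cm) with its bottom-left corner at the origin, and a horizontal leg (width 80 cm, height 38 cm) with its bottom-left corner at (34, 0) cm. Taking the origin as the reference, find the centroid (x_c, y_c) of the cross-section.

Part | A | x̄ᵢ | ȳᵢ | A·x̄ᵢ | A·ȳᵢ
vertical leg | 4760.00 | 17.00 | 70.00 | 80920.00 | 333200.00
horizontal leg | 3040.00 | 74.00 | 19.00 | 224960.00 | 57760.00
Σ | 7800.00 |  |  | 305880.00 | 390960.00
x_c = 305880.00 / 7800.00 = 39.22 cm
y_c = 390960.00 / 7800.00 = 50.12 cm

x_c = 39.22 cm, y_c = 50.12 cm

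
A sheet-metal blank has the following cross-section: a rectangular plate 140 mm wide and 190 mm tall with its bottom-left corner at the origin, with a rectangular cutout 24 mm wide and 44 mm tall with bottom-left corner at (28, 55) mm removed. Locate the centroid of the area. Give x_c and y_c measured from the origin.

x_c = 71.24 mm, y_c = 95.74 mm

plate: A = 140 × 190 = 26600.00, centroid at (70.00, 95.00).
hole: A = −(24 × 44) = -1056.00, centroid at (40.00, 77.00).
ΣA = 25544.00 mm²
ΣAx_c = (26600.00)(70.00) + (-1056.00)(40.00) = 1819760.00 mm³
ΣAy_c = (26600.00)(95.00) + (-1056.00)(77.00) = 2445688.00 mm³
x_c = 1819760.00 / 25544.00 = 71.24 mm
y_c = 2445688.00 / 25544.00 = 95.74 mm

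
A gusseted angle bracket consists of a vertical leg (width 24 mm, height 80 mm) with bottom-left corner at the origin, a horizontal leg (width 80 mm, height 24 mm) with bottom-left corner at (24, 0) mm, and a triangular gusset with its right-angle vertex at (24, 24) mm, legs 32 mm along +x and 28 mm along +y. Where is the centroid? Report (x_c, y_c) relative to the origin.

x_c = 37.65 mm, y_c = 26.77 mm

vertical leg: A = 24 × 80 = 1920.00, centroid at (12.00, 40.00).
horizontal leg: A = 80 × 24 = 1920.00, centroid at (64.00, 12.00).
gusset: A = ½·32·28 = 448.00, centroid at (34.67, 33.33).
ΣA = 4288.00 mm², ΣAx_c = 161450.67 mm³, ΣAy_c = 114773.33 mm³.
x_c = 161450.67/4288.00 = 37.65 mm; y_c = 114773.33/4288.00 = 26.77 mm.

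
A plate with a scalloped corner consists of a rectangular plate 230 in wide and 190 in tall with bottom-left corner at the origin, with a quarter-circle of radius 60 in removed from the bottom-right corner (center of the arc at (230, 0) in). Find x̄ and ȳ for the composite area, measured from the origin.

plate: A = 230 × 190 = 43700.00, centroid at (115.00, 95.00).
removed quarter-circle: A = −¼π·60² = -2827.43, centroid at (204.54, 25.46).
ΣA = 40872.57 in², ΣAx̄ = 4447190.32 in³, ΣAȳ = 4079500.00 in³.
x̄ = 4447190.32/40872.57 = 108.81 in; ȳ = 4079500.00/40872.57 = 99.81 in.

x̄ = 108.81 in, ȳ = 99.81 in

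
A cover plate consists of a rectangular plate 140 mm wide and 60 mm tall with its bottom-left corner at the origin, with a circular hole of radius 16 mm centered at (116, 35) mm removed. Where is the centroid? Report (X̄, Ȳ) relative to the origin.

Part | A | x̄ᵢ | ȳᵢ | A·x̄ᵢ | A·ȳᵢ
plate | 8400.00 | 70.00 | 30.00 | 588000.00 | 252000.00
hole | -804.25 | 116.00 | 35.00 | -93292.74 | -28148.67
Σ | 7595.75 |  |  | 494707.26 | 223851.33
X̄ = 494707.26 / 7595.75 = 65.13 mm
Ȳ = 223851.33 / 7595.75 = 29.47 mm

X̄ = 65.13 mm, Ȳ = 29.47 mm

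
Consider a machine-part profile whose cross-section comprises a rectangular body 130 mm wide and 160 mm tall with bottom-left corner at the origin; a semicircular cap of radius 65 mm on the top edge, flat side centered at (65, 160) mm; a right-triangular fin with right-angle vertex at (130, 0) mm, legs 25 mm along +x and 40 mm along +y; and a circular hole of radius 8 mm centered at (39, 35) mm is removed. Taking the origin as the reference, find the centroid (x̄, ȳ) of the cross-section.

rectangular body: A = 130 × 160 = 20800.00, centroid at (65.00, 80.00).
semicircular top: A = ½π·65² = 6636.61, centroid at (65.00, 187.59).
triangular fin: A = ½·25·40 = 500.00, centroid at (138.33, 13.33).
hole: A = −π·8² = -201.06, centroid at (39.00, 35.00).
ΣA = 27735.55 mm², ΣAx̄ = 1844705.19 mm³, ΣAȳ = 2908571.15 mm³.
x̄ = 1844705.19/27735.55 = 66.51 mm; ȳ = 2908571.15/27735.55 = 104.87 mm.

x̄ = 66.51 mm, ȳ = 104.87 mm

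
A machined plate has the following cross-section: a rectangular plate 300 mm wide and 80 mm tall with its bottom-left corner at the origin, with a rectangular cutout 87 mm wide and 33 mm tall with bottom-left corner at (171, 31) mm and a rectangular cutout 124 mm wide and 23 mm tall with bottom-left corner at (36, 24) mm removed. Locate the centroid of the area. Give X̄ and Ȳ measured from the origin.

X̄ = 147.98 mm, Ȳ = 39.52 mm

plate: A = 300 × 80 = 24000.00, centroid at (150.00, 40.00).
hole 1: A = −(87 × 33) = -2871.00, centroid at (214.50, 47.50).
hole 2: A = −(124 × 23) = -2852.00, centroid at (98.00, 35.50).
ΣA = 18277.00 mm², ΣAX̄ = 2704674.50 mm³, ΣAȲ = 722381.50 mm³.
X̄ = 2704674.50/18277.00 = 147.98 mm; Ȳ = 722381.50/18277.00 = 39.52 mm.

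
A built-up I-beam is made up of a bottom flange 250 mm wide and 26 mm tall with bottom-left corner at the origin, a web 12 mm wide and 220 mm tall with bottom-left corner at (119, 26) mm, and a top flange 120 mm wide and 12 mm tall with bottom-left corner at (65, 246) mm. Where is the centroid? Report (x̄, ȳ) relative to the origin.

x̄ = 125.00 mm, ȳ = 76.22 mm

Part | A | x̄ᵢ | ȳᵢ | A·x̄ᵢ | A·ȳᵢ
bottom flange | 6500.00 | 125.00 | 13.00 | 812500.00 | 84500.00
web | 2640.00 | 125.00 | 136.00 | 330000.00 | 359040.00
top flange | 1440.00 | 125.00 | 252.00 | 180000.00 | 362880.00
Σ | 10580.00 |  |  | 1322500.00 | 806420.00
x̄ = 1322500.00 / 10580.00 = 125.00 mm
ȳ = 806420.00 / 10580.00 = 76.22 mm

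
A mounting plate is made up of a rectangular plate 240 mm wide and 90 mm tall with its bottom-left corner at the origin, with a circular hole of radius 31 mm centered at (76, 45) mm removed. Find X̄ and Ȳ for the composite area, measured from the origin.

Part | A | x̄ᵢ | ȳᵢ | A·x̄ᵢ | A·ȳᵢ
plate | 21600.00 | 120.00 | 45.00 | 2592000.00 | 972000.00
hole | -3019.07 | 76.00 | 45.00 | -229449.36 | -135858.17
Σ | 18580.93 |  |  | 2362550.64 | 836141.83
X̄ = 2362550.64 / 18580.93 = 127.15 mm
Ȳ = 836141.83 / 18580.93 = 45.00 mm

X̄ = 127.15 mm, Ȳ = 45.00 mm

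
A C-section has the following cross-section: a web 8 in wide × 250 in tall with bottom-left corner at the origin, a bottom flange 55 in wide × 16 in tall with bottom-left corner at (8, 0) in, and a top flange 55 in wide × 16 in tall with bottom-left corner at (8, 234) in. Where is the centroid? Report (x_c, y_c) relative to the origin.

web: A = 8 × 250 = 2000.00, centroid at (4.00, 125.00).
bottom flange: A = 55 × 16 = 880.00, centroid at (35.50, 8.00).
top flange: A = 55 × 16 = 880.00, centroid at (35.50, 242.00).
ΣA = 3760.00 in², ΣAx_c = 70480.00 in³, ΣAy_c = 470000.00 in³.
x_c = 70480.00/3760.00 = 18.74 in; y_c = 470000.00/3760.00 = 125.00 in.

x_c = 18.74 in, y_c = 125.00 in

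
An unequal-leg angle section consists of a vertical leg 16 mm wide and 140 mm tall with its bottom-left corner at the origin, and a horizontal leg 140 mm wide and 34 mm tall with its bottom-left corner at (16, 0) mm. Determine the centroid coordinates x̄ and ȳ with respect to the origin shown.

Part | A | x̄ᵢ | ȳᵢ | A·x̄ᵢ | A·ȳᵢ
vertical leg | 2240.00 | 8.00 | 70.00 | 17920.00 | 156800.00
horizontal leg | 4760.00 | 86.00 | 17.00 | 409360.00 | 80920.00
Σ | 7000.00 |  |  | 427280.00 | 237720.00
x̄ = 427280.00 / 7000.00 = 61.04 mm
ȳ = 237720.00 / 7000.00 = 33.96 mm

x̄ = 61.04 mm, ȳ = 33.96 mm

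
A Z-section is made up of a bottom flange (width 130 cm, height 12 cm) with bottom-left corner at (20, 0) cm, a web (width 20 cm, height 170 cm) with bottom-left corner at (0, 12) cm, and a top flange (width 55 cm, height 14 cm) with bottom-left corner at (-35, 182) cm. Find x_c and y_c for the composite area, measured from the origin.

x_c = 28.07 cm, y_c = 84.59 cm

bottom flange: A = 130 × 12 = 1560.00, centroid at (85.00, 6.00).
web: A = 20 × 170 = 3400.00, centroid at (10.00, 97.00).
top flange: A = 55 × 14 = 770.00, centroid at (-7.50, 189.00).
ΣA = 5730.00 cm²
ΣAx_c = (1560.00)(85.00) + (3400.00)(10.00) + (770.00)(-7.50) = 160825.00 cm³
ΣAy_c = (1560.00)(6.00) + (3400.00)(97.00) + (770.00)(189.00) = 484690.00 cm³
x_c = 160825.00 / 5730.00 = 28.07 cm
y_c = 484690.00 / 5730.00 = 84.59 cm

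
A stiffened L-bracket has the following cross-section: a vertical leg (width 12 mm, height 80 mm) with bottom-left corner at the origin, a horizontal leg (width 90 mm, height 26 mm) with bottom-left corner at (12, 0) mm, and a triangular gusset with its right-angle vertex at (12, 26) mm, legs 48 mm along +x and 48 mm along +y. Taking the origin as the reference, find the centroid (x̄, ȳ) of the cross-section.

x̄ = 38.50 mm, ȳ = 26.33 mm

vertical leg: A = 12 × 80 = 960.00, centroid at (6.00, 40.00).
horizontal leg: A = 90 × 26 = 2340.00, centroid at (57.00, 13.00).
gusset: A = ½·48·48 = 1152.00, centroid at (28.00, 42.00).
ΣA = 4452.00 mm²
ΣAx̄ = (960.00)(6.00) + (2340.00)(57.00) + (1152.00)(28.00) = 171396.00 mm³
ΣAȳ = (960.00)(40.00) + (2340.00)(13.00) + (1152.00)(42.00) = 117204.00 mm³
x̄ = 171396.00 / 4452.00 = 38.50 mm
ȳ = 117204.00 / 4452.00 = 26.33 mm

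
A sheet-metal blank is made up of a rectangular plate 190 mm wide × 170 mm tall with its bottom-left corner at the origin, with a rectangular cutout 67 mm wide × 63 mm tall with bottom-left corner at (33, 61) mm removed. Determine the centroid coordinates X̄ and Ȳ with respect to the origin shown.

X̄ = 99.28 mm, Ȳ = 83.87 mm

plate: A = 190 × 170 = 32300.00, centroid at (95.00, 85.00).
hole: A = −(67 × 63) = -4221.00, centroid at (66.50, 92.50).
ΣA = 28079.00 mm², ΣAX̄ = 2787803.50 mm³, ΣAȲ = 2355057.50 mm³.
X̄ = 2787803.50/28079.00 = 99.28 mm; Ȳ = 2355057.50/28079.00 = 83.87 mm.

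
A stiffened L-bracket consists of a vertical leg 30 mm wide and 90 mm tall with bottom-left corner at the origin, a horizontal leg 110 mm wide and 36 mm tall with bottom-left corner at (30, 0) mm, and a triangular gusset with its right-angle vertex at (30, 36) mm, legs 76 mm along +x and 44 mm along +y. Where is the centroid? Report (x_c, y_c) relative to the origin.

x_c = 56.36 mm, y_c = 33.30 mm

Part | A | x̄ᵢ | ȳᵢ | A·x̄ᵢ | A·ȳᵢ
vertical leg | 2700.00 | 15.00 | 45.00 | 40500.00 | 121500.00
horizontal leg | 3960.00 | 85.00 | 18.00 | 336600.00 | 71280.00
gusset | 1672.00 | 55.33 | 50.67 | 92517.33 | 84714.67
Σ | 8332.00 |  |  | 469617.33 | 277494.67
x_c = 469617.33 / 8332.00 = 56.36 mm
y_c = 277494.67 / 8332.00 = 33.30 mm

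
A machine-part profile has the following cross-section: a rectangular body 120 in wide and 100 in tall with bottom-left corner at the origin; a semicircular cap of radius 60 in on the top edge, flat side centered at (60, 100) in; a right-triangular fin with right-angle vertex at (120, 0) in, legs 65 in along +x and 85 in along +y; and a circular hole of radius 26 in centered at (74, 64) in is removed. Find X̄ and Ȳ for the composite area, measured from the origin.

X̄ = 70.71 in, Ȳ = 68.43 in

Part | A | x̄ᵢ | ȳᵢ | A·x̄ᵢ | A·ȳᵢ
rectangular body | 12000.00 | 60.00 | 50.00 | 720000.00 | 600000.00
semicircular top | 5654.87 | 60.00 | 125.46 | 339292.01 | 709486.68
triangular fin | 2762.50 | 141.67 | 28.33 | 391354.17 | 78270.83
hole | -2123.72 | 74.00 | 64.00 | -157155.03 | -135917.86
Σ | 18293.65 |  |  | 1293491.14 | 1251839.65
X̄ = 1293491.14 / 18293.65 = 70.71 in
Ȳ = 1251839.65 / 18293.65 = 68.43 in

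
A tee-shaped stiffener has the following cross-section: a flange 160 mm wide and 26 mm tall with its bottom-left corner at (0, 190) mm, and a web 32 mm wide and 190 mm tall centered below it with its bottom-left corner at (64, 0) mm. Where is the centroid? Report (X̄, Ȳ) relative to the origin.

X̄ = 80.00 mm, Ȳ = 138.88 mm

web: A = 32 × 190 = 6080.00, centroid at (80.00, 95.00).
flange: A = 160 × 26 = 4160.00, centroid at (80.00, 203.00).
ΣA = 10240.00 mm²
ΣAX̄ = (6080.00)(80.00) + (4160.00)(80.00) = 819200.00 mm³
ΣAȲ = (6080.00)(95.00) + (4160.00)(203.00) = 1422080.00 mm³
X̄ = 819200.00 / 10240.00 = 80.00 mm
Ȳ = 1422080.00 / 10240.00 = 138.88 mm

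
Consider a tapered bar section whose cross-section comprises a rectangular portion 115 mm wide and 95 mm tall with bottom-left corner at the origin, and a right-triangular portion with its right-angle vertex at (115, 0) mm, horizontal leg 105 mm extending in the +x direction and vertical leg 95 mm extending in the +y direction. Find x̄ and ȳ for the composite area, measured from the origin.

rectangular portion: A = 115 × 95 = 10925.00, centroid at (57.50, 47.50).
triangular portion: A = ½·105·95 = 4987.50, centroid at (150.00, 31.67).
ΣA = 15912.50 mm², ΣAx̄ = 1376312.50 mm³, ΣAȳ = 676875.00 mm³.
x̄ = 1376312.50/15912.50 = 86.49 mm; ȳ = 676875.00/15912.50 = 42.54 mm.

x̄ = 86.49 mm, ȳ = 42.54 mm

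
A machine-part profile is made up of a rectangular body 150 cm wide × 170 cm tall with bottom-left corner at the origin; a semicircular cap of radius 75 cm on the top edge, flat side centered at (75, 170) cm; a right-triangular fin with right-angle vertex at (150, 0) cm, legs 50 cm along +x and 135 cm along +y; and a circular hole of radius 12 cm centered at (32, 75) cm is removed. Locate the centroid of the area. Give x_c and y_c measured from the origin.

x_c = 83.83 cm, y_c = 109.20 cm

rectangular body: A = 150 × 170 = 25500.00, centroid at (75.00, 85.00).
semicircular top: A = ½π·75² = 8835.73, centroid at (75.00, 201.83).
triangular fin: A = ½·50·135 = 3375.00, centroid at (166.67, 45.00).
hole: A = −π·12² = -452.39, centroid at (32.00, 75.00).
ΣA = 37258.34 cm², ΣAx_c = 3123203.24 cm³, ΣAy_c = 4068769.79 cm³.
x_c = 3123203.24/37258.34 = 83.83 cm; y_c = 4068769.79/37258.34 = 109.20 cm.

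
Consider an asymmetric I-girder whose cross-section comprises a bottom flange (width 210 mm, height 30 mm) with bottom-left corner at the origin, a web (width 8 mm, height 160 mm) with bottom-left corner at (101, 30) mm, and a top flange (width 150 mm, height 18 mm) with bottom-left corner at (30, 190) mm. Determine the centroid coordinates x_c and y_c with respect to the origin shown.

Part | A | x̄ᵢ | ȳᵢ | A·x̄ᵢ | A·ȳᵢ
bottom flange | 6300.00 | 105.00 | 15.00 | 661500.00 | 94500.00
web | 1280.00 | 105.00 | 110.00 | 134400.00 | 140800.00
top flange | 2700.00 | 105.00 | 199.00 | 283500.00 | 537300.00
Σ | 10280.00 |  |  | 1079400.00 | 772600.00
x_c = 1079400.00 / 10280.00 = 105.00 mm
y_c = 772600.00 / 10280.00 = 75.16 mm

x_c = 105.00 mm, y_c = 75.16 mm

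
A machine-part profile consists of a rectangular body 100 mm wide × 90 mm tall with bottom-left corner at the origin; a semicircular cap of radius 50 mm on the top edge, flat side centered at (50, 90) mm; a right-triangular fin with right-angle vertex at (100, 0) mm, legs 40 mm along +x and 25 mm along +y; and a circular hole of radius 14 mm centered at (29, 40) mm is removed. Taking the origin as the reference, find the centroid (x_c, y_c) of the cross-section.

x_c = 53.48 mm, y_c = 64.11 mm

rectangular body: A = 100 × 90 = 9000.00, centroid at (50.00, 45.00).
semicircular top: A = ½π·50² = 3926.99, centroid at (50.00, 111.22).
triangular fin: A = ½·40·25 = 500.00, centroid at (113.33, 8.33).
hole: A = −π·14² = -615.75, centroid at (29.00, 40.00).
ΣA = 12811.24 mm²
ΣAx_c = (9000.00)(50.00) + (3926.99)(50.00) + (500.00)(113.33) + (-615.75)(29.00) = 685159.39 mm³
ΣAy_c = (9000.00)(45.00) + (3926.99)(111.22) + (500.00)(8.33) + (-615.75)(40.00) = 821299.09 mm³
x_c = 685159.39 / 12811.24 = 53.48 mm
y_c = 821299.09 / 12811.24 = 64.11 mm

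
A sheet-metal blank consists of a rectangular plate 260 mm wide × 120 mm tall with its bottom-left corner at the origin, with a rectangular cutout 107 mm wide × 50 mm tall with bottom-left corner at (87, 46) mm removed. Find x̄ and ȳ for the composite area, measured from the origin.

x̄ = 127.83 mm, ȳ = 57.72 mm

plate: A = 260 × 120 = 31200.00, centroid at (130.00, 60.00).
hole: A = −(107 × 50) = -5350.00, centroid at (140.50, 71.00).
ΣA = 25850.00 mm², ΣAx̄ = 3304325.00 mm³, ΣAȳ = 1492150.00 mm³.
x̄ = 3304325.00/25850.00 = 127.83 mm; ȳ = 1492150.00/25850.00 = 57.72 mm.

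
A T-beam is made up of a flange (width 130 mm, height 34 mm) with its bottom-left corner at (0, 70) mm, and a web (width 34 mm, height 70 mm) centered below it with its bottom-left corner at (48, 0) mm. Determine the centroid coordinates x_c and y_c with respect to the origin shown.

x_c = 65.00 mm, y_c = 68.80 mm

web: A = 34 × 70 = 2380.00, centroid at (65.00, 35.00).
flange: A = 130 × 34 = 4420.00, centroid at (65.00, 87.00).
ΣA = 6800.00 mm²
ΣAx_c = (2380.00)(65.00) + (4420.00)(65.00) = 442000.00 mm³
ΣAy_c = (2380.00)(35.00) + (4420.00)(87.00) = 467840.00 mm³
x_c = 442000.00 / 6800.00 = 65.00 mm
y_c = 467840.00 / 6800.00 = 68.80 mm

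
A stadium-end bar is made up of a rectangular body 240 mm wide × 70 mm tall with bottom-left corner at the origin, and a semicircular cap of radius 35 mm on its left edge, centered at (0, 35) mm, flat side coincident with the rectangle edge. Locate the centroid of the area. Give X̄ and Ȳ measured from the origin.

rectangular body: A = 240 × 70 = 16800.00, centroid at (120.00, 35.00).
semicircular end: A = ½π·35² = 1924.23, centroid at (-14.85, 35.00).
ΣA = 18724.23 mm²
ΣAX̄ = (16800.00)(120.00) + (1924.23)(-14.85) = 1987416.67 mm³
ΣAȲ = (16800.00)(35.00) + (1924.23)(35.00) = 655347.89 mm³
X̄ = 1987416.67 / 18724.23 = 106.14 mm
Ȳ = 655347.89 / 18724.23 = 35.00 mm

X̄ = 106.14 mm, Ȳ = 35.00 mm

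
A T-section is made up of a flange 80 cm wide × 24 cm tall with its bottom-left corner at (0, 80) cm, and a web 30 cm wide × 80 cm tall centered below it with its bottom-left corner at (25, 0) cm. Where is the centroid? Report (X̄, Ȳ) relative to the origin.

X̄ = 40.00 cm, Ȳ = 63.11 cm

Part | A | x̄ᵢ | ȳᵢ | A·x̄ᵢ | A·ȳᵢ
web | 2400.00 | 40.00 | 40.00 | 96000.00 | 96000.00
flange | 1920.00 | 40.00 | 92.00 | 76800.00 | 176640.00
Σ | 4320.00 |  |  | 172800.00 | 272640.00
X̄ = 172800.00 / 4320.00 = 40.00 cm
Ȳ = 272640.00 / 4320.00 = 63.11 cm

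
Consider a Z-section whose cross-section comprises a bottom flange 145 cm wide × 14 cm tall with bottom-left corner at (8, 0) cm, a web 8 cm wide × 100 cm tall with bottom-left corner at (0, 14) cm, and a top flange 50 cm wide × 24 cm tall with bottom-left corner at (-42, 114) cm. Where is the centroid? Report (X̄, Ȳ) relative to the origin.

bottom flange: A = 145 × 14 = 2030.00, centroid at (80.50, 7.00).
web: A = 8 × 100 = 800.00, centroid at (4.00, 64.00).
top flange: A = 50 × 24 = 1200.00, centroid at (-17.00, 126.00).
ΣA = 4030.00 cm², ΣAX̄ = 146215.00 cm³, ΣAȲ = 216610.00 cm³.
X̄ = 146215.00/4030.00 = 36.28 cm; Ȳ = 216610.00/4030.00 = 53.75 cm.

X̄ = 36.28 cm, Ȳ = 53.75 cm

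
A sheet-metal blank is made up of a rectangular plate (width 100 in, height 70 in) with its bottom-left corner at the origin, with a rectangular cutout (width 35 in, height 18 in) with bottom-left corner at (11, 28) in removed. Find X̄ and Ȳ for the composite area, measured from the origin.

X̄ = 52.13 in, Ȳ = 34.80 in

plate: A = 100 × 70 = 7000.00, centroid at (50.00, 35.00).
hole: A = −(35 × 18) = -630.00, centroid at (28.50, 37.00).
ΣA = 6370.00 in², ΣAX̄ = 332045.00 in³, ΣAȲ = 221690.00 in³.
X̄ = 332045.00/6370.00 = 52.13 in; Ȳ = 221690.00/6370.00 = 34.80 in.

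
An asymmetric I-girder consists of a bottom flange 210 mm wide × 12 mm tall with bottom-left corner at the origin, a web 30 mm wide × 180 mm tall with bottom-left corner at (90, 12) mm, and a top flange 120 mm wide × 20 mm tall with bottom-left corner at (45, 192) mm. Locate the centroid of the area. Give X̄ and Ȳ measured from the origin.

X̄ = 105.00 mm, Ȳ = 101.81 mm

bottom flange: A = 210 × 12 = 2520.00, centroid at (105.00, 6.00).
web: A = 30 × 180 = 5400.00, centroid at (105.00, 102.00).
top flange: A = 120 × 20 = 2400.00, centroid at (105.00, 202.00).
ΣA = 10320.00 mm², ΣAX̄ = 1083600.00 mm³, ΣAȲ = 1050720.00 mm³.
X̄ = 1083600.00/10320.00 = 105.00 mm; Ȳ = 1050720.00/10320.00 = 101.81 mm.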